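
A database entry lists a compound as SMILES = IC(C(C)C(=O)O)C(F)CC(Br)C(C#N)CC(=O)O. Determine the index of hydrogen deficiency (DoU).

4

Degree of unsaturation = (number of rings) + (number of π bonds).
Ring closures in the SMILES: 0.
π bonds: 2 double bonds (each 1 DoU), 1 triple bond (each 2 DoU) → 4 DoU from unsaturation.
Total DoU = 0 + 4 = 4.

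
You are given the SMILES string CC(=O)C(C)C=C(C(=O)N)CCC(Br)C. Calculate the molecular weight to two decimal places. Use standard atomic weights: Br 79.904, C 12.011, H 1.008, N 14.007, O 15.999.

First, the molecular formula is C11H18BrNO2 (counting implicit H from valence).
  Br: 1 × 79.904 = 79.904
  C: 11 × 12.011 = 132.121
  H: 18 × 1.008 = 18.144
  N: 1 × 14.007 = 14.007
  O: 2 × 15.999 = 31.998
Sum: 1×79.904 + 11×12.011 + 18×1.008 + 1×14.007 + 2×15.999 = 276.174 → 276.17 g/mol.

276.17 g/mol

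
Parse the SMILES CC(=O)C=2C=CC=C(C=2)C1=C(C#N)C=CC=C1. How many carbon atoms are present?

15

Count every carbon token in the SMILES (each C, including those in ring-closure positions and inside branches).
Carbon count: 15.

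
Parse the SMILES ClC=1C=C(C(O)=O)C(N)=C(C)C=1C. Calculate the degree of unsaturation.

5

Degree of unsaturation = (number of rings) + (number of π bonds).
Ring closures in the SMILES: 1.
π bonds: 4 double bonds (each 1 DoU) → 4 DoU from unsaturation.
Total DoU = 1 + 4 = 5.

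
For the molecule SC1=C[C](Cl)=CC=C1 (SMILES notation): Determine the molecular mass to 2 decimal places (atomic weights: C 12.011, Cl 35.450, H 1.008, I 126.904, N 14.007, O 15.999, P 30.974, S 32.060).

First, the molecular formula is C6H5ClS (counting implicit H from valence).
  C: 6 × 12.011 = 72.066
  Cl: 1 × 35.450 = 35.450
  H: 5 × 1.008 = 5.040
  S: 1 × 32.060 = 32.060
Sum: 6×12.011 + 1×35.450 + 5×1.008 + 1×32.060 = 144.616 → 144.62 g/mol.

144.62 g/mol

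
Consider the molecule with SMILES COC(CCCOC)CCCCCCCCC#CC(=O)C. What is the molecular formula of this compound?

Walk through each heavy atom and fill implicit hydrogens from standard valence (C 4, N 3, O 2, S 2, halogen 1):
  atom 1: C, bond orders sum to 1 (valence 4) → 3 H
  atom 2: O, bond orders sum to 2 (valence 2) → 0 H
  atom 3: C, bond orders sum to 3 (valence 4) → 1 H
  atom 4: C, bond orders sum to 2 (valence 4) → 2 H
  atom 5: C, bond orders sum to 2 (valence 4) → 2 H
  atom 6: C, bond orders sum to 2 (valence 4) → 2 H
  atom 7: O, bond orders sum to 2 (valence 2) → 0 H
  atom 8: C, bond orders sum to 1 (valence 4) → 3 H
  atom 9: C, bond orders sum to 2 (valence 4) → 2 H
  atom 10: C, bond orders sum to 2 (valence 4) → 2 H
  atom 11: C, bond orders sum to 2 (valence 4) → 2 H
  atom 12: C, bond orders sum to 2 (valence 4) → 2 H
  atom 13: C, bond orders sum to 2 (valence 4) → 2 H
  atom 14: C, bond orders sum to 2 (valence 4) → 2 H
  atom 15: C, bond orders sum to 2 (valence 4) → 2 H
  atom 16: C, bond orders sum to 2 (valence 4) → 2 H
  atom 17: C, bond orders sum to 4 (valence 4) → 0 H
  atom 18: C, bond orders sum to 4 (valence 4) → 0 H
  atom 19: C, bond orders sum to 4 (valence 4) → 0 H
  atom 20: O, bond orders sum to 2 (valence 2) → 0 H
  atom 21: C, bond orders sum to 1 (valence 4) → 3 H
Totals → C:18, H:32, O:3.

C18H32O3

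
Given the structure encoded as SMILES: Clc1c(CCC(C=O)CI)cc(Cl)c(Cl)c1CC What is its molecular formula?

C13H14Cl3IO

Walk through each heavy atom and fill implicit hydrogens from standard valence (C 4, N 3, O 2, S 2, halogen 1); for lowercase aromatic atoms, an aromatic c carries 1 H when it has two neighbours and 0 H with three, and aromatic n carries 0 H:
  atom 1: Cl (halogen, monovalent) → 0 H
  atom 2: aromatic c, 3 neighbours → 0 H
  atom 3: aromatic c, 3 neighbours → 0 H
  atom 4: C, bond orders sum to 2 (valence 4) → 2 H
  atom 5: C, bond orders sum to 2 (valence 4) → 2 H
  atom 6: C, bond orders sum to 3 (valence 4) → 1 H
  atom 7: C, bond orders sum to 3 (valence 4) → 1 H
  atom 8: O, bond orders sum to 2 (valence 2) → 0 H
  atom 9: C, bond orders sum to 2 (valence 4) → 2 H
  atom 10: I (halogen, monovalent) → 0 H
  atom 11: aromatic c, 2 neighbours → 1 H
  atom 12: aromatic c, 3 neighbours → 0 H
  atom 13: Cl (halogen, monovalent) → 0 H
  atom 14: aromatic c, 3 neighbours → 0 H
  atom 15: Cl (halogen, monovalent) → 0 H
  atom 16: aromatic c, 3 neighbours → 0 H
  atom 17: C, bond orders sum to 2 (valence 4) → 2 H
  atom 18: C, bond orders sum to 1 (valence 4) → 3 H
Totals → C:13, H:14, Cl:3, I:1, O:1.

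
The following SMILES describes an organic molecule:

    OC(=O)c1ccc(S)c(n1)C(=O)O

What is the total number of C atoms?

7

Count every carbon token in the SMILES (each C, including those in ring-closure positions and inside branches).
Carbon count: 7.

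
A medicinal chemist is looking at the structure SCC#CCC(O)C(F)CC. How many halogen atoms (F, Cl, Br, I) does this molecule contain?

Halogen atoms appear at heavy-atom position 9 (1×F).
Other groups present: 1 alkyne, 1 hydroxyl, 1 thiol.
Halogen count: 1.

1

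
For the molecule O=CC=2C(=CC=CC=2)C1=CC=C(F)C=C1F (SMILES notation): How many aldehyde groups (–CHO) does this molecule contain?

The aldehyde motif appears at heavy-atom position 2 in the SMILES.
Aldehyde count: 1.

1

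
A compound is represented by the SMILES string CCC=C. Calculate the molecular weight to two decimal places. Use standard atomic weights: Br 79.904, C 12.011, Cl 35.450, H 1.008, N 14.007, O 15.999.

56.11 g/mol

First, the molecular formula is C4H8 (counting implicit H from valence).
  C: 4 × 12.011 = 48.044
  H: 8 × 1.008 = 8.064
Sum: 4×12.011 + 8×1.008 = 56.108 → 56.11 g/mol.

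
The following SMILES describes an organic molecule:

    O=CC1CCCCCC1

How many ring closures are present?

1

In SMILES, each pair of matching ring-closure digits denotes one ring-closing bond; the number of such bonds equals the number of independent rings.
Ring-closure bonds here: 1.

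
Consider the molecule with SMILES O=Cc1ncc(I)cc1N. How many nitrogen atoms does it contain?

Scan the SMILES for N atoms (remember two-letter symbols like Cl and Br are single atoms).
Nitrogen count: 2.

2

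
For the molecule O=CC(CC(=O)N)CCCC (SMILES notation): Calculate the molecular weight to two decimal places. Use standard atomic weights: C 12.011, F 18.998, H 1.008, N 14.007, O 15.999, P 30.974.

157.21 g/mol

First, the molecular formula is C8H15NO2 (counting implicit H from valence).
  C: 8 × 12.011 = 96.088
  H: 15 × 1.008 = 15.120
  N: 1 × 14.007 = 14.007
  O: 2 × 15.999 = 31.998
Sum: 8×12.011 + 15×1.008 + 1×14.007 + 2×15.999 = 157.213 → 157.21 g/mol.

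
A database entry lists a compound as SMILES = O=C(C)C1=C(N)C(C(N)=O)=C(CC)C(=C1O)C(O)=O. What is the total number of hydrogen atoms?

Walk through each heavy atom and fill implicit hydrogens from standard valence (C 4, N 3, O 2, S 2, halogen 1):
  atom 1: O, bond orders sum to 2 (valence 2) → 0 H
  atom 2: C, bond orders sum to 4 (valence 4) → 0 H
  atom 3: C, bond orders sum to 1 (valence 4) → 3 H
  atom 4: C, bond orders sum to 4 (valence 4) → 0 H
  atom 5: C, bond orders sum to 4 (valence 4) → 0 H
  atom 6: N, bond orders sum to 1 (valence 3) → 2 H
  atom 7: C, bond orders sum to 4 (valence 4) → 0 H
  atom 8: C, bond orders sum to 4 (valence 4) → 0 H
  atom 9: N, bond orders sum to 1 (valence 3) → 2 H
  atom 10: O, bond orders sum to 2 (valence 2) → 0 H
  atom 11: C, bond orders sum to 4 (valence 4) → 0 H
  atom 12: C, bond orders sum to 2 (valence 4) → 2 H
  atom 13: C, bond orders sum to 1 (valence 4) → 3 H
  atom 14: C, bond orders sum to 4 (valence 4) → 0 H
  atom 15: C, bond orders sum to 4 (valence 4) → 0 H
  atom 16: O, bond orders sum to 1 (valence 2) → 1 H
  atom 17: C, bond orders sum to 4 (valence 4) → 0 H
  atom 18: O, bond orders sum to 1 (valence 2) → 1 H
  atom 19: O, bond orders sum to 2 (valence 2) → 0 H
Total hydrogens: 14.

14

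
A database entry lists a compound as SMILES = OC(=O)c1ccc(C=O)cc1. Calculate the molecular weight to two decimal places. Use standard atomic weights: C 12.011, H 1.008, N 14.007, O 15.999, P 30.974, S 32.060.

First, the molecular formula is C8H6O3 (counting implicit H from valence).
  C: 8 × 12.011 = 96.088
  H: 6 × 1.008 = 6.048
  O: 3 × 15.999 = 47.997
Sum: 8×12.011 + 6×1.008 + 3×15.999 = 150.133 → 150.13 g/mol.

150.13 g/mol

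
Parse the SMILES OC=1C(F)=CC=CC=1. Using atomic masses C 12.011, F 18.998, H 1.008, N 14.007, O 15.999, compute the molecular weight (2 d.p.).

112.10 g/mol

First, the molecular formula is C6H5FO (counting implicit H from valence).
  C: 6 × 12.011 = 72.066
  F: 1 × 18.998 = 18.998
  H: 5 × 1.008 = 5.040
  O: 1 × 15.999 = 15.999
Sum: 6×12.011 + 1×18.998 + 5×1.008 + 1×15.999 = 112.103 → 112.10 g/mol.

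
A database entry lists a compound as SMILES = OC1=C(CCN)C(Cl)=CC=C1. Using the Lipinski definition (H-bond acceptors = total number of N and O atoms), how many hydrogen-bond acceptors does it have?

2

N atoms: 1; O atoms: 1.
Lipinski HBA = 1 + 1 = 2.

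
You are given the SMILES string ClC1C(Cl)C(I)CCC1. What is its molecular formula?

C6H9Cl2I

Walk through each heavy atom and fill implicit hydrogens from standard valence (C 4, N 3, O 2, S 2, halogen 1):
  atom 1: Cl (halogen, monovalent) → 0 H
  atom 2: C, bond orders sum to 3 (valence 4) → 1 H
  atom 3: C, bond orders sum to 3 (valence 4) → 1 H
  atom 4: Cl (halogen, monovalent) → 0 H
  atom 5: C, bond orders sum to 3 (valence 4) → 1 H
  atom 6: I (halogen, monovalent) → 0 H
  atom 7: C, bond orders sum to 2 (valence 4) → 2 H
  atom 8: C, bond orders sum to 2 (valence 4) → 2 H
  atom 9: C, bond orders sum to 2 (valence 4) → 2 H
Totals → C:6, H:9, Cl:2, I:1.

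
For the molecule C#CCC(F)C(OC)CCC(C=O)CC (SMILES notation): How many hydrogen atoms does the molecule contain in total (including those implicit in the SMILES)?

Walk through each heavy atom and fill implicit hydrogens from standard valence (C 4, N 3, O 2, S 2, halogen 1):
  atom 1: C, bond orders sum to 3 (valence 4) → 1 H
  atom 2: C, bond orders sum to 4 (valence 4) → 0 H
  atom 3: C, bond orders sum to 2 (valence 4) → 2 H
  atom 4: C, bond orders sum to 3 (valence 4) → 1 H
  atom 5: F (halogen, monovalent) → 0 H
  atom 6: C, bond orders sum to 3 (valence 4) → 1 H
  atom 7: O, bond orders sum to 2 (valence 2) → 0 H
  atom 8: C, bond orders sum to 1 (valence 4) → 3 H
  atom 9: C, bond orders sum to 2 (valence 4) → 2 H
  atom 10: C, bond orders sum to 2 (valence 4) → 2 H
  atom 11: C, bond orders sum to 3 (valence 4) → 1 H
  atom 12: C, bond orders sum to 3 (valence 4) → 1 H
  atom 13: O, bond orders sum to 2 (valence 2) → 0 H
  atom 14: C, bond orders sum to 2 (valence 4) → 2 H
  atom 15: C, bond orders sum to 1 (valence 4) → 3 H
Total hydrogens: 19.

19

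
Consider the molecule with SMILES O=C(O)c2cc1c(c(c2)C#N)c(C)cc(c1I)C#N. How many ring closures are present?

2

In SMILES, each pair of matching ring-closure digits denotes one ring-closing bond; the number of such bonds equals the number of independent rings.
Ring-closure bonds here: 2.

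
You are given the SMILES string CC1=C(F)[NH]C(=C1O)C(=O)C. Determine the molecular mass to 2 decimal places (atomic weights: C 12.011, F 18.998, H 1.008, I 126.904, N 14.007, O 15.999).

157.14 g/mol

First, the molecular formula is C7H8FNO2 (counting implicit H from valence).
  C: 7 × 12.011 = 84.077
  F: 1 × 18.998 = 18.998
  H: 8 × 1.008 = 8.064
  N: 1 × 14.007 = 14.007
  O: 2 × 15.999 = 31.998
Sum: 7×12.011 + 1×18.998 + 8×1.008 + 1×14.007 + 2×15.999 = 157.144 → 157.14 g/mol.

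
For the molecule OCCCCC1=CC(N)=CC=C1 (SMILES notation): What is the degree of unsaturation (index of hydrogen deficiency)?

Degree of unsaturation = (number of rings) + (number of π bonds).
Ring closures in the SMILES: 1.
π bonds: 3 double bonds (each 1 DoU) → 3 DoU from unsaturation.
Total DoU = 1 + 3 = 4.

4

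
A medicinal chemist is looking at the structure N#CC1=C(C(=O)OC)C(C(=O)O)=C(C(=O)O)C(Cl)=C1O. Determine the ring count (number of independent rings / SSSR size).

1

In SMILES, each pair of matching ring-closure digits denotes one ring-closing bond; the number of such bonds equals the number of independent rings.
Ring-closure bonds here: 1.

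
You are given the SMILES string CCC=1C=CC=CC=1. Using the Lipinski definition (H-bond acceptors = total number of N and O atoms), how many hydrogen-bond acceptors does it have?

N atoms: 0; O atoms: 0.
Lipinski HBA = 0 + 0 = 0.

0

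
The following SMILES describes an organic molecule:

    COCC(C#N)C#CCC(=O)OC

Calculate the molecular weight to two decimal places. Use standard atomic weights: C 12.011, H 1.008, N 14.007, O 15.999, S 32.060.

181.19 g/mol

First, the molecular formula is C9H11NO3 (counting implicit H from valence).
  C: 9 × 12.011 = 108.099
  H: 11 × 1.008 = 11.088
  N: 1 × 14.007 = 14.007
  O: 3 × 15.999 = 47.997
Sum: 9×12.011 + 11×1.008 + 1×14.007 + 3×15.999 = 181.191 → 181.19 g/mol.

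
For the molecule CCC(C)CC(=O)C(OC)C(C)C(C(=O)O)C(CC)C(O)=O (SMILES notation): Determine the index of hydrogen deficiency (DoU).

3

Degree of unsaturation = (number of rings) + (number of π bonds).
Ring closures in the SMILES: 0.
π bonds: 3 double bonds (each 1 DoU) → 3 DoU from unsaturation.
Total DoU = 0 + 3 = 3.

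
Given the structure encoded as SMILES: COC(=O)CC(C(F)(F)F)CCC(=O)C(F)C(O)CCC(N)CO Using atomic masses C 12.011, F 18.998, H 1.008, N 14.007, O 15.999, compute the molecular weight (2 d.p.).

361.33 g/mol

First, the molecular formula is C14H23F4NO5 (counting implicit H from valence).
  C: 14 × 12.011 = 168.154
  F: 4 × 18.998 = 75.992
  H: 23 × 1.008 = 23.184
  N: 1 × 14.007 = 14.007
  O: 5 × 15.999 = 79.995
Sum: 14×12.011 + 4×18.998 + 23×1.008 + 1×14.007 + 5×15.999 = 361.332 → 361.33 g/mol.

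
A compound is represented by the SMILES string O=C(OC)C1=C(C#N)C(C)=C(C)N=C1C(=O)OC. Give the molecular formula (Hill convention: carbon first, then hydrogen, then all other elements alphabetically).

Walk through each heavy atom and fill implicit hydrogens from standard valence (C 4, N 3, O 2, S 2, halogen 1):
  atom 1: O, bond orders sum to 2 (valence 2) → 0 H
  atom 2: C, bond orders sum to 4 (valence 4) → 0 H
  atom 3: O, bond orders sum to 2 (valence 2) → 0 H
  atom 4: C, bond orders sum to 1 (valence 4) → 3 H
  atom 5: C, bond orders sum to 4 (valence 4) → 0 H
  atom 6: C, bond orders sum to 4 (valence 4) → 0 H
  atom 7: C, bond orders sum to 4 (valence 4) → 0 H
  atom 8: N, bond orders sum to 3 (valence 3) → 0 H
  atom 9: C, bond orders sum to 4 (valence 4) → 0 H
  atom 10: C, bond orders sum to 1 (valence 4) → 3 H
  atom 11: C, bond orders sum to 4 (valence 4) → 0 H
  atom 12: C, bond orders sum to 1 (valence 4) → 3 H
  atom 13: N, bond orders sum to 3 (valence 3) → 0 H
  atom 14: C, bond orders sum to 4 (valence 4) → 0 H
  atom 15: C, bond orders sum to 4 (valence 4) → 0 H
  atom 16: O, bond orders sum to 2 (valence 2) → 0 H
  atom 17: O, bond orders sum to 2 (valence 2) → 0 H
  atom 18: C, bond orders sum to 1 (valence 4) → 3 H
Totals → C:12, H:12, N:2, O:4.
In Hill order: C12H12N2O4.

C12H12N2O4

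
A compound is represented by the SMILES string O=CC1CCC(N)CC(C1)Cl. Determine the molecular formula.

Walk through each heavy atom and fill implicit hydrogens from standard valence (C 4, N 3, O 2, S 2, halogen 1):
  atom 1: O, bond orders sum to 2 (valence 2) → 0 H
  atom 2: C, bond orders sum to 3 (valence 4) → 1 H
  atom 3: C, bond orders sum to 3 (valence 4) → 1 H
  atom 4: C, bond orders sum to 2 (valence 4) → 2 H
  atom 5: C, bond orders sum to 2 (valence 4) → 2 H
  atom 6: C, bond orders sum to 3 (valence 4) → 1 H
  atom 7: N, bond orders sum to 1 (valence 3) → 2 H
  atom 8: C, bond orders sum to 2 (valence 4) → 2 H
  atom 9: C, bond orders sum to 3 (valence 4) → 1 H
  atom 10: C, bond orders sum to 2 (valence 4) → 2 H
  atom 11: Cl (halogen, monovalent) → 0 H
Totals → C:8, H:14, Cl:1, N:1, O:1.
In Hill order: C8H14ClNO.

C8H14ClNO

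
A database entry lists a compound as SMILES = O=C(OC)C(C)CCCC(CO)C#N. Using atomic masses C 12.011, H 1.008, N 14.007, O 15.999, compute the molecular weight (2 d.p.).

First, the molecular formula is C10H17NO3 (counting implicit H from valence).
  C: 10 × 12.011 = 120.110
  H: 17 × 1.008 = 17.136
  N: 1 × 14.007 = 14.007
  O: 3 × 15.999 = 47.997
Sum: 10×12.011 + 17×1.008 + 1×14.007 + 3×15.999 = 199.250 → 199.25 g/mol.

199.25 g/mol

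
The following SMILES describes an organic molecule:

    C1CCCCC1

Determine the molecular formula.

C6H12

Walk through each heavy atom and fill implicit hydrogens from standard valence (C 4, N 3, O 2, S 2, halogen 1):
  atom 1: C, bond orders sum to 2 (valence 4) → 2 H
  atom 2: C, bond orders sum to 2 (valence 4) → 2 H
  atom 3: C, bond orders sum to 2 (valence 4) → 2 H
  atom 4: C, bond orders sum to 2 (valence 4) → 2 H
  atom 5: C, bond orders sum to 2 (valence 4) → 2 H
  atom 6: C, bond orders sum to 2 (valence 4) → 2 H
Totals → C:6, H:12.
In Hill order: C6H12.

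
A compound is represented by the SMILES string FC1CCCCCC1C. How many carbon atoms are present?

Count every carbon token in the SMILES (each C, including those in ring-closure positions and inside branches).
Carbon count: 8.

8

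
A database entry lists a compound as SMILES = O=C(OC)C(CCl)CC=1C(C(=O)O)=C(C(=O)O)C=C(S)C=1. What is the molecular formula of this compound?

C13H13ClO6S

Walk through each heavy atom and fill implicit hydrogens from standard valence (C 4, N 3, O 2, S 2, halogen 1):
  atom 1: O, bond orders sum to 2 (valence 2) → 0 H
  atom 2: C, bond orders sum to 4 (valence 4) → 0 H
  atom 3: O, bond orders sum to 2 (valence 2) → 0 H
  atom 4: C, bond orders sum to 1 (valence 4) → 3 H
  atom 5: C, bond orders sum to 3 (valence 4) → 1 H
  atom 6: C, bond orders sum to 2 (valence 4) → 2 H
  atom 7: Cl (halogen, monovalent) → 0 H
  atom 8: C, bond orders sum to 2 (valence 4) → 2 H
  atom 9: C, bond orders sum to 4 (valence 4) → 0 H
  atom 10: C, bond orders sum to 4 (valence 4) → 0 H
  atom 11: C, bond orders sum to 4 (valence 4) → 0 H
  atom 12: O, bond orders sum to 2 (valence 2) → 0 H
  atom 13: O, bond orders sum to 1 (valence 2) → 1 H
  atom 14: C, bond orders sum to 4 (valence 4) → 0 H
  atom 15: C, bond orders sum to 4 (valence 4) → 0 H
  atom 16: O, bond orders sum to 2 (valence 2) → 0 H
  atom 17: O, bond orders sum to 1 (valence 2) → 1 H
  atom 18: C, bond orders sum to 3 (valence 4) → 1 H
  atom 19: C, bond orders sum to 4 (valence 4) → 0 H
  atom 20: S, bond orders sum to 1 (valence 2) → 1 H
  atom 21: C, bond orders sum to 3 (valence 4) → 1 H
Totals → C:13, H:13, Cl:1, O:6, S:1.
In Hill order: C13H13ClO6S.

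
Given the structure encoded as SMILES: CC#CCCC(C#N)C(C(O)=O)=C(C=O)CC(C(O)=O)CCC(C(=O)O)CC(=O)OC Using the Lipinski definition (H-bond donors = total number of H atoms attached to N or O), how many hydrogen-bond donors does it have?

Donors: find every N or O and count the H atoms it carries.
  atom 8 (N): bond orders sum to 3 → 0 H
  atom 11 (O): bond orders sum to 1 → 1 H
  atom 12 (O): bond orders sum to 2 → 0 H
  atom 15 (O): bond orders sum to 2 → 0 H
  atom 19 (O): bond orders sum to 1 → 1 H
  atom 20 (O): bond orders sum to 2 → 0 H
  atom 25 (O): bond orders sum to 2 → 0 H
  atom 26 (O): bond orders sum to 1 → 1 H
  atom 29 (O): bond orders sum to 2 → 0 H
  atom 30 (O): bond orders sum to 2 → 0 H
Lipinski HBD = 3.

3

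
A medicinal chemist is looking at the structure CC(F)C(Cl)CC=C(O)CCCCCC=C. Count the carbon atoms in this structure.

Count every carbon token in the SMILES (each C, including those in ring-closure positions and inside branches).
Carbon count: 13.

13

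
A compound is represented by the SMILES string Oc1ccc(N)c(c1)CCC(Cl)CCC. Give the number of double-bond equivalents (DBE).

4

Molecular formula: C12H18ClNO.
DoU = (2C + 2 + N − H − X) / 2, where X is the halogen count and O/S are ignored.
    = (2·12 + 2 + 1 − 18 − 1) / 2 = 8 / 2 = 4.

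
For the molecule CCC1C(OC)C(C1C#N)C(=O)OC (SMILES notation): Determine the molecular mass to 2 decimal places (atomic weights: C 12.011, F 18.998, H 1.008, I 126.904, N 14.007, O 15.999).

First, the molecular formula is C10H15NO3 (counting implicit H from valence).
  C: 10 × 12.011 = 120.110
  H: 15 × 1.008 = 15.120
  N: 1 × 14.007 = 14.007
  O: 3 × 15.999 = 47.997
Sum: 10×12.011 + 15×1.008 + 1×14.007 + 3×15.999 = 197.234 → 197.23 g/mol.

197.23 g/mol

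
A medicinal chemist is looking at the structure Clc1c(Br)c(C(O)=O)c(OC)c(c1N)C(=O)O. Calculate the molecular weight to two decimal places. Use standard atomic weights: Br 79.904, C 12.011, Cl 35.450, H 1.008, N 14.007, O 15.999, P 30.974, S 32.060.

First, the molecular formula is C9H7BrClNO5 (counting implicit H from valence).
  Br: 1 × 79.904 = 79.904
  C: 9 × 12.011 = 108.099
  Cl: 1 × 35.450 = 35.450
  H: 7 × 1.008 = 7.056
  N: 1 × 14.007 = 14.007
  O: 5 × 15.999 = 79.995
Sum: 1×79.904 + 9×12.011 + 1×35.450 + 7×1.008 + 1×14.007 + 5×15.999 = 324.511 → 324.51 g/mol.

324.51 g/mol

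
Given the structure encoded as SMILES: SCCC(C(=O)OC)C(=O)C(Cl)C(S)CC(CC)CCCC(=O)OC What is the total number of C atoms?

Count every carbon token in the SMILES (each C, including those in ring-closure positions and inside branches).
Carbon count: 17.

17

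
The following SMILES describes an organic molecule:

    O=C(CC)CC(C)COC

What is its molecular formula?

Walk through each heavy atom and fill implicit hydrogens from standard valence (C 4, N 3, O 2, S 2, halogen 1):
  atom 1: O, bond orders sum to 2 (valence 2) → 0 H
  atom 2: C, bond orders sum to 4 (valence 4) → 0 H
  atom 3: C, bond orders sum to 2 (valence 4) → 2 H
  atom 4: C, bond orders sum to 1 (valence 4) → 3 H
  atom 5: C, bond orders sum to 2 (valence 4) → 2 H
  atom 6: C, bond orders sum to 3 (valence 4) → 1 H
  atom 7: C, bond orders sum to 1 (valence 4) → 3 H
  atom 8: C, bond orders sum to 2 (valence 4) → 2 H
  atom 9: O, bond orders sum to 2 (valence 2) → 0 H
  atom 10: C, bond orders sum to 1 (valence 4) → 3 H
Totals → C:8, H:16, O:2.
In Hill order: C8H16O2.

C8H16O2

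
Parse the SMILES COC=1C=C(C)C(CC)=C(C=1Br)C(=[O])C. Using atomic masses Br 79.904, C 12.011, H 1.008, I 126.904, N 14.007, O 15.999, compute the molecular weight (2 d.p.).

271.15 g/mol

First, the molecular formula is C12H15BrO2 (counting implicit H from valence).
  Br: 1 × 79.904 = 79.904
  C: 12 × 12.011 = 144.132
  H: 15 × 1.008 = 15.120
  O: 2 × 15.999 = 31.998
Sum: 1×79.904 + 12×12.011 + 15×1.008 + 2×15.999 = 271.154 → 271.15 g/mol.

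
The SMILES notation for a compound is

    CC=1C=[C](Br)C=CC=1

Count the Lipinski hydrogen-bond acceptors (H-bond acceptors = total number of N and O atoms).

0

N atoms: 0; O atoms: 0.
Lipinski HBA = 0 + 0 = 0.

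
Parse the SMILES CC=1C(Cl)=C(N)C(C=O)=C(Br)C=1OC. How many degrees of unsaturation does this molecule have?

Molecular formula: C9H9BrClNO2.
DoU = (2C + 2 + N − H − X) / 2, where X is the halogen count and O/S are ignored.
    = (2·9 + 2 + 1 − 9 − 2) / 2 = 10 / 2 = 5.

5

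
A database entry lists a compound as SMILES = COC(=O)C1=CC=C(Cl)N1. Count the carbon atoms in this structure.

Count every carbon token in the SMILES (each C, including those in ring-closure positions and inside branches).
Carbon count: 6.

6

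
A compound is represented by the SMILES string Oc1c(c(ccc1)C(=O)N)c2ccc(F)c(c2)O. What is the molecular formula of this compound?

C13H10FNO3

Walk through each heavy atom and fill implicit hydrogens from standard valence (C 4, N 3, O 2, S 2, halogen 1); for lowercase aromatic atoms, an aromatic c carries 1 H when it has two neighbours and 0 H with three, and aromatic n carries 0 H:
  atom 1: O, bond orders sum to 1 (valence 2) → 1 H
  atom 2: aromatic c, 3 neighbours → 0 H
  atom 3: aromatic c, 3 neighbours → 0 H
  atom 4: aromatic c, 3 neighbours → 0 H
  atom 5: aromatic c, 2 neighbours → 1 H
  atom 6: aromatic c, 2 neighbours → 1 H
  atom 7: aromatic c, 2 neighbours → 1 H
  atom 8: C, bond orders sum to 4 (valence 4) → 0 H
  atom 9: O, bond orders sum to 2 (valence 2) → 0 H
  atom 10: N, bond orders sum to 1 (valence 3) → 2 H
  atom 11: aromatic c, 3 neighbours → 0 H
  atom 12: aromatic c, 2 neighbours → 1 H
  atom 13: aromatic c, 2 neighbours → 1 H
  atom 14: aromatic c, 3 neighbours → 0 H
  atom 15: F (halogen, monovalent) → 0 H
  atom 16: aromatic c, 3 neighbours → 0 H
  atom 17: aromatic c, 2 neighbours → 1 H
  atom 18: O, bond orders sum to 1 (valence 2) → 1 H
Totals → C:13, H:10, F:1, N:1, O:3.
In Hill order: C13H10FNO3.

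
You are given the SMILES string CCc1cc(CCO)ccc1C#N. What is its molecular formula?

Walk through each heavy atom and fill implicit hydrogens from standard valence (C 4, N 3, O 2, S 2, halogen 1); for lowercase aromatic atoms, an aromatic c carries 1 H when it has two neighbours and 0 H with three, and aromatic n carries 0 H:
  atom 1: C, bond orders sum to 1 (valence 4) → 3 H
  atom 2: C, bond orders sum to 2 (valence 4) → 2 H
  atom 3: aromatic c, 3 neighbours → 0 H
  atom 4: aromatic c, 2 neighbours → 1 H
  atom 5: aromatic c, 3 neighbours → 0 H
  atom 6: C, bond orders sum to 2 (valence 4) → 2 H
  atom 7: C, bond orders sum to 2 (valence 4) → 2 H
  atom 8: O, bond orders sum to 1 (valence 2) → 1 H
  atom 9: aromatic c, 2 neighbours → 1 H
  atom 10: aromatic c, 2 neighbours → 1 H
  atom 11: aromatic c, 3 neighbours → 0 H
  atom 12: C, bond orders sum to 4 (valence 4) → 0 H
  atom 13: N, bond orders sum to 3 (valence 3) → 0 H
Totals → C:11, H:13, N:1, O:1.
In Hill order: C11H13NO.

C11H13NO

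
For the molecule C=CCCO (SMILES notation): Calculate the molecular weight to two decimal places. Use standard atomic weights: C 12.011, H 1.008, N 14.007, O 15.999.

First, the molecular formula is C4H8O (counting implicit H from valence).
  C: 4 × 12.011 = 48.044
  H: 8 × 1.008 = 8.064
  O: 1 × 15.999 = 15.999
Sum: 4×12.011 + 8×1.008 + 1×15.999 = 72.107 → 72.11 g/mol.

72.11 g/mol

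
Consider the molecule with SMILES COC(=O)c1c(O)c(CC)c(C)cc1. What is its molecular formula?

Walk through each heavy atom and fill implicit hydrogens from standard valence (C 4, N 3, O 2, S 2, halogen 1); for lowercase aromatic atoms, an aromatic c carries 1 H when it has two neighbours and 0 H with three, and aromatic n carries 0 H:
  atom 1: C, bond orders sum to 1 (valence 4) → 3 H
  atom 2: O, bond orders sum to 2 (valence 2) → 0 H
  atom 3: C, bond orders sum to 4 (valence 4) → 0 H
  atom 4: O, bond orders sum to 2 (valence 2) → 0 H
  atom 5: aromatic c, 3 neighbours → 0 H
  atom 6: aromatic c, 3 neighbours → 0 H
  atom 7: O, bond orders sum to 1 (valence 2) → 1 H
  atom 8: aromatic c, 3 neighbours → 0 H
  atom 9: C, bond orders sum to 2 (valence 4) → 2 H
  atom 10: C, bond orders sum to 1 (valence 4) → 3 H
  atom 11: aromatic c, 3 neighbours → 0 H
  atom 12: C, bond orders sum to 1 (valence 4) → 3 H
  atom 13: aromatic c, 2 neighbours → 1 H
  atom 14: aromatic c, 2 neighbours → 1 H
Totals → C:11, H:14, O:3.

C11H14O3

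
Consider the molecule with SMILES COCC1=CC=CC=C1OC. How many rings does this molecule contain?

1

In SMILES, each pair of matching ring-closure digits denotes one ring-closing bond; the number of such bonds equals the number of independent rings.
Ring-closure bonds here: 1.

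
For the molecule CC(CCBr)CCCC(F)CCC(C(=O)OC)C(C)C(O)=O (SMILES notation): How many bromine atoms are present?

Scan the SMILES for Br atoms (remember two-letter symbols like Cl and Br are single atoms).
Bromine count: 1.

1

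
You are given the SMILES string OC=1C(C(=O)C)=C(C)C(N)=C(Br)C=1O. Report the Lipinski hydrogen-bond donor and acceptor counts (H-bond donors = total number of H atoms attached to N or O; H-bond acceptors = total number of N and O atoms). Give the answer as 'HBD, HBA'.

4, 4

Donors: find every N or O and count the H atoms it carries.
  atom 1 (O): bond orders sum to 1 → 1 H
  atom 5 (O): bond orders sum to 2 → 0 H
  atom 10 (N): bond orders sum to 1 → 2 H
  atom 14 (O): bond orders sum to 1 → 1 H
Lipinski HBD = 4.
Acceptors: N atoms = 1, O atoms = 3 → HBA = 4.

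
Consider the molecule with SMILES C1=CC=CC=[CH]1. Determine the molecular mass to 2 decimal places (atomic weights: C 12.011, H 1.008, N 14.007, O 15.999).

78.11 g/mol

First, the molecular formula is C6H6 (counting implicit H from valence).
  C: 6 × 12.011 = 72.066
  H: 6 × 1.008 = 6.048
Sum: 6×12.011 + 6×1.008 = 78.114 → 78.11 g/mol.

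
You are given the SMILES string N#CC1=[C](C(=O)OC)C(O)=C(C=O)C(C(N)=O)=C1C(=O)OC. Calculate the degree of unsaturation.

Degree of unsaturation = (number of rings) + (number of π bonds).
Ring closures in the SMILES: 1.
π bonds: 7 double bonds (each 1 DoU), 1 triple bond (each 2 DoU) → 9 DoU from unsaturation.
Total DoU = 1 + 9 = 10.

10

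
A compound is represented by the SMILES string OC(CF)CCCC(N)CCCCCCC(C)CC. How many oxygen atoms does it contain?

Scan the SMILES for O atoms (remember two-letter symbols like Cl and Br are single atoms).
Oxygen count: 1.

1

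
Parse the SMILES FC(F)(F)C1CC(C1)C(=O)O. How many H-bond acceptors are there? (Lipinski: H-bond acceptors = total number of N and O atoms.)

N atoms: 0; O atoms: 2.
Lipinski HBA = 0 + 2 = 2.

2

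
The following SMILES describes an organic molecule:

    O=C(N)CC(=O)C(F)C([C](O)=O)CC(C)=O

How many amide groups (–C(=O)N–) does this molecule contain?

1

The amide motif appears at heavy-atom position 2 in the SMILES.
Other groups present: 1 carboxylic acid, 2 ketone.
Amide count: 1.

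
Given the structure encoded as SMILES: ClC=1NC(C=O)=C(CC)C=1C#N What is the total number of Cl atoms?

1

Scan the SMILES for Cl atoms (remember two-letter symbols like Cl and Br are single atoms).
Chlorine count: 1.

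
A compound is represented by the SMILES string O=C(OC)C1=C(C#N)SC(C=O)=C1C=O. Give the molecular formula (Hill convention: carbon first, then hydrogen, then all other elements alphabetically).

C9H5NO4S

Walk through each heavy atom and fill implicit hydrogens from standard valence (C 4, N 3, O 2, S 2, halogen 1):
  atom 1: O, bond orders sum to 2 (valence 2) → 0 H
  atom 2: C, bond orders sum to 4 (valence 4) → 0 H
  atom 3: O, bond orders sum to 2 (valence 2) → 0 H
  atom 4: C, bond orders sum to 1 (valence 4) → 3 H
  atom 5: C, bond orders sum to 4 (valence 4) → 0 H
  atom 6: C, bond orders sum to 4 (valence 4) → 0 H
  atom 7: C, bond orders sum to 4 (valence 4) → 0 H
  atom 8: N, bond orders sum to 3 (valence 3) → 0 H
  atom 9: S, bond orders sum to 2 (valence 2) → 0 H
  atom 10: C, bond orders sum to 4 (valence 4) → 0 H
  atom 11: C, bond orders sum to 3 (valence 4) → 1 H
  atom 12: O, bond orders sum to 2 (valence 2) → 0 H
  atom 13: C, bond orders sum to 4 (valence 4) → 0 H
  atom 14: C, bond orders sum to 3 (valence 4) → 1 H
  atom 15: O, bond orders sum to 2 (valence 2) → 0 H
Totals → C:9, H:5, N:1, O:4, S:1.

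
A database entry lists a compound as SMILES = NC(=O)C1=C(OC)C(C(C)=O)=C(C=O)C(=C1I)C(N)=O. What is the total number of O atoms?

Scan the SMILES for O atoms (remember two-letter symbols like Cl and Br are single atoms).
Oxygen count: 5.

5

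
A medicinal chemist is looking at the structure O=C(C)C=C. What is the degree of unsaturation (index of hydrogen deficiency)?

Molecular formula: C4H6O.
DoU = (2C + 2 + N − H − X) / 2, where X is the halogen count and O/S are ignored.
    = (2·4 + 2 + 0 − 6 − 0) / 2 = 4 / 2 = 2.

2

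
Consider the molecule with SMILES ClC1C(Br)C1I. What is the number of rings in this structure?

In SMILES, each pair of matching ring-closure digits denotes one ring-closing bond; the number of such bonds equals the number of independent rings.
Ring-closure bonds here: 1.

1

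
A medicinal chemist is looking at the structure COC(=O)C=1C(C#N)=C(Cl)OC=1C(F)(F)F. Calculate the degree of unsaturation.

6

Degree of unsaturation = (number of rings) + (number of π bonds).
Ring closures in the SMILES: 1.
π bonds: 3 double bonds (each 1 DoU), 1 triple bond (each 2 DoU) → 5 DoU from unsaturation.
Total DoU = 1 + 5 = 6.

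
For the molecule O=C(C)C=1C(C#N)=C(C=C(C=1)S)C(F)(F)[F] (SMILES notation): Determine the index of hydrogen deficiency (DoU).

7

Degree of unsaturation = (number of rings) + (number of π bonds).
Ring closures in the SMILES: 1.
π bonds: 4 double bonds (each 1 DoU), 1 triple bond (each 2 DoU) → 6 DoU from unsaturation.
Total DoU = 1 + 6 = 7.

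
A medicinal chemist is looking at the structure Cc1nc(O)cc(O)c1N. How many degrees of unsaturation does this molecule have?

4

Molecular formula: C6H8N2O2.
DoU = (2C + 2 + N − H − X) / 2, where X is the halogen count and O/S are ignored.
    = (2·6 + 2 + 2 − 8 − 0) / 2 = 8 / 2 = 4.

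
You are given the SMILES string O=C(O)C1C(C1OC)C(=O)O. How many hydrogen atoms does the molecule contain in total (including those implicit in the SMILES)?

Walk through each heavy atom and fill implicit hydrogens from standard valence (C 4, N 3, O 2, S 2, halogen 1):
  atom 1: O, bond orders sum to 2 (valence 2) → 0 H
  atom 2: C, bond orders sum to 4 (valence 4) → 0 H
  atom 3: O, bond orders sum to 1 (valence 2) → 1 H
  atom 4: C, bond orders sum to 3 (valence 4) → 1 H
  atom 5: C, bond orders sum to 3 (valence 4) → 1 H
  atom 6: C, bond orders sum to 3 (valence 4) → 1 H
  atom 7: O, bond orders sum to 2 (valence 2) → 0 H
  atom 8: C, bond orders sum to 1 (valence 4) → 3 H
  atom 9: C, bond orders sum to 4 (valence 4) → 0 H
  atom 10: O, bond orders sum to 2 (valence 2) → 0 H
  atom 11: O, bond orders sum to 1 (valence 2) → 1 H
Total hydrogens: 8.

8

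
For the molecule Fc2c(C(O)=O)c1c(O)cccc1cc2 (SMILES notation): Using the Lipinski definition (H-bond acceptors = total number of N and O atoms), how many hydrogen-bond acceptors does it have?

3

N atoms: 0; O atoms: 3.
Lipinski HBA = 0 + 3 = 3.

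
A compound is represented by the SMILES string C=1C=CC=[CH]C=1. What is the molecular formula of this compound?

Walk through each heavy atom and fill implicit hydrogens from standard valence (C 4, N 3, O 2, S 2, halogen 1):
  atom 1: C, bond orders sum to 3 (valence 4) → 1 H
  atom 2: C, bond orders sum to 3 (valence 4) → 1 H
  atom 3: C, bond orders sum to 3 (valence 4) → 1 H
  atom 4: C, bond orders sum to 3 (valence 4) → 1 H
  atom 5: C with explicit H count 1
  atom 6: C, bond orders sum to 3 (valence 4) → 1 H
Totals → C:6, H:6.

C6H6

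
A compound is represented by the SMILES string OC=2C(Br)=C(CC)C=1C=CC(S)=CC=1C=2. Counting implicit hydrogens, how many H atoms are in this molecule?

11

Walk through each heavy atom and fill implicit hydrogens from standard valence (C 4, N 3, O 2, S 2, halogen 1):
  atom 1: O, bond orders sum to 1 (valence 2) → 1 H
  atom 2: C, bond orders sum to 4 (valence 4) → 0 H
  atom 3: C, bond orders sum to 4 (valence 4) → 0 H
  atom 4: Br (halogen, monovalent) → 0 H
  atom 5: C, bond orders sum to 4 (valence 4) → 0 H
  atom 6: C, bond orders sum to 2 (valence 4) → 2 H
  atom 7: C, bond orders sum to 1 (valence 4) → 3 H
  atom 8: C, bond orders sum to 4 (valence 4) → 0 H
  atom 9: C, bond orders sum to 3 (valence 4) → 1 H
  atom 10: C, bond orders sum to 3 (valence 4) → 1 H
  atom 11: C, bond orders sum to 4 (valence 4) → 0 H
  atom 12: S, bond orders sum to 1 (valence 2) → 1 H
  atom 13: C, bond orders sum to 3 (valence 4) → 1 H
  atom 14: C, bond orders sum to 4 (valence 4) → 0 H
  atom 15: C, bond orders sum to 3 (valence 4) → 1 H
Total hydrogens: 11.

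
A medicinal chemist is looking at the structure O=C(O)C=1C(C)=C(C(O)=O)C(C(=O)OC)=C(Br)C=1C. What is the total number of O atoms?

Scan the SMILES for O atoms (remember two-letter symbols like Cl and Br are single atoms).
Oxygen count: 6.

6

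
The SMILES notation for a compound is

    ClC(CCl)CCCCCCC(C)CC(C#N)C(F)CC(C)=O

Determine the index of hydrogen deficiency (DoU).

3

Molecular formula: C17H28Cl2FNO.
DoU = (2C + 2 + N − H − X) / 2, where X is the halogen count and O/S are ignored.
    = (2·17 + 2 + 1 − 28 − 3) / 2 = 6 / 2 = 3.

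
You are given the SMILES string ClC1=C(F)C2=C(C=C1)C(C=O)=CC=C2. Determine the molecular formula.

Walk through each heavy atom and fill implicit hydrogens from standard valence (C 4, N 3, O 2, S 2, halogen 1):
  atom 1: Cl (halogen, monovalent) → 0 H
  atom 2: C, bond orders sum to 4 (valence 4) → 0 H
  atom 3: C, bond orders sum to 4 (valence 4) → 0 H
  atom 4: F (halogen, monovalent) → 0 H
  atom 5: C, bond orders sum to 4 (valence 4) → 0 H
  atom 6: C, bond orders sum to 4 (valence 4) → 0 H
  atom 7: C, bond orders sum to 3 (valence 4) → 1 H
  atom 8: C, bond orders sum to 3 (valence 4) → 1 H
  atom 9: C, bond orders sum to 4 (valence 4) → 0 H
  atom 10: C, bond orders sum to 3 (valence 4) → 1 H
  atom 11: O, bond orders sum to 2 (valence 2) → 0 H
  atom 12: C, bond orders sum to 3 (valence 4) → 1 H
  atom 13: C, bond orders sum to 3 (valence 4) → 1 H
  atom 14: C, bond orders sum to 3 (valence 4) → 1 H
Totals → C:11, H:6, Cl:1, F:1, O:1.

C11H6ClFO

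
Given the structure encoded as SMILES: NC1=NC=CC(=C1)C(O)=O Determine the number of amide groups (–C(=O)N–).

0

Scan the SMILES for the amide motif — none present.
Groups that are present: 1 carboxylic acid, 1 primary amine.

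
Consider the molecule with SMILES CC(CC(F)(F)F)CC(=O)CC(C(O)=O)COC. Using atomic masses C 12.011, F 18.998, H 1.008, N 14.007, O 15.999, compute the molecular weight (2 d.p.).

First, the molecular formula is C11H17F3O4 (counting implicit H from valence).
  C: 11 × 12.011 = 132.121
  F: 3 × 18.998 = 56.994
  H: 17 × 1.008 = 17.136
  O: 4 × 15.999 = 63.996
Sum: 11×12.011 + 3×18.998 + 17×1.008 + 4×15.999 = 270.247 → 270.25 g/mol.

270.25 g/mol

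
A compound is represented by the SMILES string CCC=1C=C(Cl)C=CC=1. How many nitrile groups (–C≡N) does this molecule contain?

0

Scan the SMILES for the nitrile motif — none present.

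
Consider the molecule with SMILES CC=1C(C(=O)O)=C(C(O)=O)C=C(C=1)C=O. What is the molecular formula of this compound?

C10H8O5

Walk through each heavy atom and fill implicit hydrogens from standard valence (C 4, N 3, O 2, S 2, halogen 1):
  atom 1: C, bond orders sum to 1 (valence 4) → 3 H
  atom 2: C, bond orders sum to 4 (valence 4) → 0 H
  atom 3: C, bond orders sum to 4 (valence 4) → 0 H
  atom 4: C, bond orders sum to 4 (valence 4) → 0 H
  atom 5: O, bond orders sum to 2 (valence 2) → 0 H
  atom 6: O, bond orders sum to 1 (valence 2) → 1 H
  atom 7: C, bond orders sum to 4 (valence 4) → 0 H
  atom 8: C, bond orders sum to 4 (valence 4) → 0 H
  atom 9: O, bond orders sum to 1 (valence 2) → 1 H
  atom 10: O, bond orders sum to 2 (valence 2) → 0 H
  atom 11: C, bond orders sum to 3 (valence 4) → 1 H
  atom 12: C, bond orders sum to 4 (valence 4) → 0 H
  atom 13: C, bond orders sum to 3 (valence 4) → 1 H
  atom 14: C, bond orders sum to 3 (valence 4) → 1 H
  atom 15: O, bond orders sum to 2 (valence 2) → 0 H
Totals → C:10, H:8, O:5.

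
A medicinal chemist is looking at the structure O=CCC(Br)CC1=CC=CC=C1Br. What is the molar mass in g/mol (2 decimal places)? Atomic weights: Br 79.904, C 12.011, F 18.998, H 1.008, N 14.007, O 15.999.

306.00 g/mol

First, the molecular formula is C10H10Br2O (counting implicit H from valence).
  Br: 2 × 79.904 = 159.808
  C: 10 × 12.011 = 120.110
  H: 10 × 1.008 = 10.080
  O: 1 × 15.999 = 15.999
Sum: 2×79.904 + 10×12.011 + 10×1.008 + 1×15.999 = 305.997 → 306.00 g/mol.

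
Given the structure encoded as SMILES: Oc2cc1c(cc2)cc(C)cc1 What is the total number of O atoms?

1

Scan the SMILES for O atoms (remember two-letter symbols like Cl and Br are single atoms).
Oxygen count: 1.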